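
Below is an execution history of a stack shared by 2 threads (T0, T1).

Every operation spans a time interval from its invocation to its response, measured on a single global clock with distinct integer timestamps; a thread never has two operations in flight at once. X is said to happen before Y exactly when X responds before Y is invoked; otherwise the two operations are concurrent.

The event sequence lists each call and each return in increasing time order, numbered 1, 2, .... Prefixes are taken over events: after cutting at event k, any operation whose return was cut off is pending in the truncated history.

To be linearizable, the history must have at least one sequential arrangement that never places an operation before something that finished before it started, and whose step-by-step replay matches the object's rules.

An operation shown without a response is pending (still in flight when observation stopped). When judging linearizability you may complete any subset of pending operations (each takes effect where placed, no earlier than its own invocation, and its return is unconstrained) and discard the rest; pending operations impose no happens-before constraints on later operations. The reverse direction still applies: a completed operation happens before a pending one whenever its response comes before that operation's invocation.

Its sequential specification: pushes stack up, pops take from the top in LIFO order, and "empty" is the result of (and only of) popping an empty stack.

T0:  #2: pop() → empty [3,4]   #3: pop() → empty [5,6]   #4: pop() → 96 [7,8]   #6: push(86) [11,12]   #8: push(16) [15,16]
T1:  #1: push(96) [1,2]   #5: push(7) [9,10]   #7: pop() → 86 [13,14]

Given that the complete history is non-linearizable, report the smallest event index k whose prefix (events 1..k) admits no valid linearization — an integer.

4

one valid order for events 1..3 is #1:
1. #1 push(96), leaving stack <96>
at event 4 (#2's time-4 response) nothing linearizes any more
take #1, #2: step 2 already fails, because #2 pop() → empty cannot occur there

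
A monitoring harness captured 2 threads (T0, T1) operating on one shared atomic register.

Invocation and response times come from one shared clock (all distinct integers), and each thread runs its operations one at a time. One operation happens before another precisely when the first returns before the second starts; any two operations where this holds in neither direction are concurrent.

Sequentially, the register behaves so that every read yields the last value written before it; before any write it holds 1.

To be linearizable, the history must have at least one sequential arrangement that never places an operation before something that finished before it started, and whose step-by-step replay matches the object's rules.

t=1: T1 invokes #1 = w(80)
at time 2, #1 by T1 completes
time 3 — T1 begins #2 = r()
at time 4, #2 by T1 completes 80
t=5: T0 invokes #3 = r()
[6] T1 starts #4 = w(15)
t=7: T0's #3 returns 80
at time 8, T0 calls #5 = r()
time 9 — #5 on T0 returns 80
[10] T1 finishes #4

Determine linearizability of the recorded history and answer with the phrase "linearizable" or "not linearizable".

a witness: #1, #2, #3, #5, #4
after step 1 (#1 w(80)): value 80
after step 2 (#2 r() → 80): value 80
after step 3 (#3 r() → 80): value 80
after step 4 (#5 r() → 80): value 80
after step 5 (#4 w(15)): value 15

linearizable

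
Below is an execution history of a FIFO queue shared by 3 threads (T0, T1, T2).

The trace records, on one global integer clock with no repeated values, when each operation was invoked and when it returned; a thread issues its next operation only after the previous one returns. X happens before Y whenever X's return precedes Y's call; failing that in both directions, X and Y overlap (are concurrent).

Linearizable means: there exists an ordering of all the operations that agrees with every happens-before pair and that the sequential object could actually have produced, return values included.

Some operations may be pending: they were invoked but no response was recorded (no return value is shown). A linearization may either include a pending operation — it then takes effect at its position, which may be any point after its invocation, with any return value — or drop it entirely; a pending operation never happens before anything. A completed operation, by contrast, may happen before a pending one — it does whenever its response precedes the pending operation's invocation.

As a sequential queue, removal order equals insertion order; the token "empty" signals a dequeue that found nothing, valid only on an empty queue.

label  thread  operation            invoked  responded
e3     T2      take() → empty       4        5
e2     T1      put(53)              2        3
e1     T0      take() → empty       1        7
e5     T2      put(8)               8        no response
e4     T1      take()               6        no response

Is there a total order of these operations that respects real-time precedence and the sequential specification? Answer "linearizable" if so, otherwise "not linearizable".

events 1..6 are fine; event 7 — the response of e1 at time 7 — makes the prefix non-linearizable
the 3 completed operations admit 3 real-time orders; each fails the FIFO queue replay
completion choices over the 1 pending operation (e4) were checked; none helps
e.g. e1, e2, e3 (pending dropped): illegal at step 3, since e3 take() → empty cannot apply there
e.g. e2, e1, e3 (pending dropped): illegal at step 2, since e1 take() → empty cannot apply there

not linearizable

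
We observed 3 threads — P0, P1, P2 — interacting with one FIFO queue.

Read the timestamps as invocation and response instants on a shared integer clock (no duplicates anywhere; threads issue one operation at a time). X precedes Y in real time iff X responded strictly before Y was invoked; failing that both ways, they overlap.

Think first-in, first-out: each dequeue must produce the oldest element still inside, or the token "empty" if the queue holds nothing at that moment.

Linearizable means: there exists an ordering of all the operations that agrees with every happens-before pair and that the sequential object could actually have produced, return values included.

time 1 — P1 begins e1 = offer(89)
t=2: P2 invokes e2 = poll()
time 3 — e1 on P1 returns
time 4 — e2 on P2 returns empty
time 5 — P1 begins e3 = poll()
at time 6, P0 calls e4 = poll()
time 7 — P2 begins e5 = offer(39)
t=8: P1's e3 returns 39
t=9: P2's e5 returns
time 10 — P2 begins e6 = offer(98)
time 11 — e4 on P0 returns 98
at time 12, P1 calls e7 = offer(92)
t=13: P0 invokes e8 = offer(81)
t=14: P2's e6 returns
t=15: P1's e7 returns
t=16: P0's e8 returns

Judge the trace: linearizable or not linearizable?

cut after 10 events: linearizable; cut after 11 events (e4 responds, time 11): not linearizable
no legal order exists: 12 real-time-consistent candidates over 5 completed FIFO queue operations, all rejected
including or dropping the 1 pending operation (e6) in any combination fails
one such order, e1, e2, e3, e4, e5 (pending dropped), breaks at step 2 where e2 poll() → empty is illegal
one such order, e1, e2, e3, e5, e4 (pending dropped), breaks at step 2 where e2 poll() → empty is illegal

not linearizable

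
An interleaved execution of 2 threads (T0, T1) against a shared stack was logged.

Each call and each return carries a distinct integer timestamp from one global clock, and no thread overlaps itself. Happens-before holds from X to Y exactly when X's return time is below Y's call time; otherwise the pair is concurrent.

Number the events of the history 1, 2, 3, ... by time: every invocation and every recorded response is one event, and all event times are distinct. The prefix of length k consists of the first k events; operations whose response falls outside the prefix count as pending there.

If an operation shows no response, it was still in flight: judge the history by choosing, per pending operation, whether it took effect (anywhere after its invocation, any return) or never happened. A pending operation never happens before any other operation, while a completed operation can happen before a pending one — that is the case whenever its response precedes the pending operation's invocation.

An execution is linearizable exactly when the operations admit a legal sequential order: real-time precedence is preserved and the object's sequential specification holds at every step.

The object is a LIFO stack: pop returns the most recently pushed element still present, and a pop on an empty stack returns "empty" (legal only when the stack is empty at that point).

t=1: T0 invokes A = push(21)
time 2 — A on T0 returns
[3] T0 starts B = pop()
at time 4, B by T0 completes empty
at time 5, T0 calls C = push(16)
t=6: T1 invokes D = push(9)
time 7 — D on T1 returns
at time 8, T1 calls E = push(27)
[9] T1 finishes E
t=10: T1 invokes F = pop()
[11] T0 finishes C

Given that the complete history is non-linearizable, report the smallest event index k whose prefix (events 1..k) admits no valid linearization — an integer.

4

a valid linearization of events 1..3 exists, for instance A:
after step 1 (A push(21)): stack <21>
at event 4 (B's time-4 response) nothing linearizes any more
take A, B: step 2 already fails, because B pop() → empty cannot occur there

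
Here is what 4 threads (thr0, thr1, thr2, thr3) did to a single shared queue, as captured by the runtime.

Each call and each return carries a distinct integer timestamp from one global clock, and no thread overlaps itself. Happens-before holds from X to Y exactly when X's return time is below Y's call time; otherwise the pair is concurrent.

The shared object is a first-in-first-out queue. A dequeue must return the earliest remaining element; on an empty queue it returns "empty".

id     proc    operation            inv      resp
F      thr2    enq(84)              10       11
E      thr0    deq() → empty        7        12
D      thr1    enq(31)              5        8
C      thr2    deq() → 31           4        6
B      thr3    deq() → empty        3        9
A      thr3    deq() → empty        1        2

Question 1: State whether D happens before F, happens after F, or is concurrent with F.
D spans [5,8], F spans [10,11]
resp(D)=8 < inv(F)=10

before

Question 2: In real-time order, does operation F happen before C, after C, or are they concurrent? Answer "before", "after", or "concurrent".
F spans [10,11], C spans [4,6]
resp(C)=6 < inv(F)=10

after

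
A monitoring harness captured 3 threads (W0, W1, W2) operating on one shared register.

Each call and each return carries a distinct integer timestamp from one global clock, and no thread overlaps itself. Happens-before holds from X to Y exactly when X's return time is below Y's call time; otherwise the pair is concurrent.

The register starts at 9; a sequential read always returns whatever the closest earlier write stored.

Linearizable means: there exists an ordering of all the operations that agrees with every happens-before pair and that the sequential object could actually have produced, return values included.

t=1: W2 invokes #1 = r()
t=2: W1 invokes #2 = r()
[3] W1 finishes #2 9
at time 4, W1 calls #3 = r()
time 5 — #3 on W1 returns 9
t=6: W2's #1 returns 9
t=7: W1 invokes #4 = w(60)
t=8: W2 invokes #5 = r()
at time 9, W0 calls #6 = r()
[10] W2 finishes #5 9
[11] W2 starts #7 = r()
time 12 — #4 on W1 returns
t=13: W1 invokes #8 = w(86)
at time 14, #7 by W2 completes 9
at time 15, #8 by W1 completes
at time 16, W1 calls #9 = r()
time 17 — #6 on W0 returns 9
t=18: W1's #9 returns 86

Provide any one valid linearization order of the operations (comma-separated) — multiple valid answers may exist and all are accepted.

#1, #2, #3, #5, #6, #7, #4, #8, #9

1. #1 r() → 9, leaving value 9
2. #2 r() → 9, leaving value 9
3. #3 r() → 9, leaving value 9
4. #5 r() → 9, leaving value 9
5. #6 r() → 9, leaving value 9
6. #7 r() → 9, leaving value 9
7. #4 w(60), leaving value 60
8. #8 w(86), leaving value 86
9. #9 r() → 86, leaving value 86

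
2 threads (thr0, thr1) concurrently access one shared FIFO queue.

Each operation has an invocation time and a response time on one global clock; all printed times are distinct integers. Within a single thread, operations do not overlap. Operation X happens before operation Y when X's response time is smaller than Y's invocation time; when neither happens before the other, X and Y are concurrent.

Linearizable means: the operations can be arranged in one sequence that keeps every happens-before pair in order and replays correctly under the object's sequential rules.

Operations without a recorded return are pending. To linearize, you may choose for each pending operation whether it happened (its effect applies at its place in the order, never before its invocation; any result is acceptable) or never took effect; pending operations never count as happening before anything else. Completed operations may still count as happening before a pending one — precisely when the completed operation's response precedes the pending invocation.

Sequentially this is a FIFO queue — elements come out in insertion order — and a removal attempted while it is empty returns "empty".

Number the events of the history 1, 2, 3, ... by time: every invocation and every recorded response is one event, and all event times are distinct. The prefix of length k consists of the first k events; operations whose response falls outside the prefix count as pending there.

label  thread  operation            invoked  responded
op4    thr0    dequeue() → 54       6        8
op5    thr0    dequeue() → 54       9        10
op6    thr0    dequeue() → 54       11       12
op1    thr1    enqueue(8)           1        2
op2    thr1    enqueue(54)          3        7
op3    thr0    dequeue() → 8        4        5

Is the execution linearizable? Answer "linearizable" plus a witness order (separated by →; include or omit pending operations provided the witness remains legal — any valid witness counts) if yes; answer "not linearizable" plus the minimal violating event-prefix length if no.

prefix check: 1..9 passes, 1..10 fails once op5's time-10 response joins
no legal order exists: 3 real-time-consistent candidates over 5 completed FIFO queue operations, all rejected
for example op1, op2, op3, op4, op5 fails at step 5: op5 dequeue() → 54 is not legal there
for example op1, op3, op2, op4, op5 fails at step 5: op5 dequeue() → 54 is not legal there

not linearizable — minimal violating prefix: 10 events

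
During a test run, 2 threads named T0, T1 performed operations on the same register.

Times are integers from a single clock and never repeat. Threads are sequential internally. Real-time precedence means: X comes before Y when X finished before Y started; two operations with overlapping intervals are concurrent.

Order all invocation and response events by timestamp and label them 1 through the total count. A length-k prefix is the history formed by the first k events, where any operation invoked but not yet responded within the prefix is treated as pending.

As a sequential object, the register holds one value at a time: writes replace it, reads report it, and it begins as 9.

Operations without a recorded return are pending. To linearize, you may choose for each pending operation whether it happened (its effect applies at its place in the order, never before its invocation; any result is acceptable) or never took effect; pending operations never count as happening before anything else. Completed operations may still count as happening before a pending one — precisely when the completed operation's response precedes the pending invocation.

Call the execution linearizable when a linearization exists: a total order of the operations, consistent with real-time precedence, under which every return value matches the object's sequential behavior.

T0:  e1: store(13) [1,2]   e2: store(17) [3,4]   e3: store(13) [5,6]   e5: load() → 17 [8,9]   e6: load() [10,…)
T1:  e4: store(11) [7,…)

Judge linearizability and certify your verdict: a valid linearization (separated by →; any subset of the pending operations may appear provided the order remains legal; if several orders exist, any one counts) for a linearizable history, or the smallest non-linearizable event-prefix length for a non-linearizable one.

not linearizable — minimal violating prefix: 9 events

cut after 8 events: linearizable; cut after 9 events (e5 responds, time 9): not linearizable
exactly one order of the 4 completed ops respects real time; the register replay fails
no completion choice of the 1 pending operation (e4) rescues it — every subset was tried
sample order e1, e2, e3, e5 (pending dropped) stalls at step 4 — e5 load() → 17 has no legal effect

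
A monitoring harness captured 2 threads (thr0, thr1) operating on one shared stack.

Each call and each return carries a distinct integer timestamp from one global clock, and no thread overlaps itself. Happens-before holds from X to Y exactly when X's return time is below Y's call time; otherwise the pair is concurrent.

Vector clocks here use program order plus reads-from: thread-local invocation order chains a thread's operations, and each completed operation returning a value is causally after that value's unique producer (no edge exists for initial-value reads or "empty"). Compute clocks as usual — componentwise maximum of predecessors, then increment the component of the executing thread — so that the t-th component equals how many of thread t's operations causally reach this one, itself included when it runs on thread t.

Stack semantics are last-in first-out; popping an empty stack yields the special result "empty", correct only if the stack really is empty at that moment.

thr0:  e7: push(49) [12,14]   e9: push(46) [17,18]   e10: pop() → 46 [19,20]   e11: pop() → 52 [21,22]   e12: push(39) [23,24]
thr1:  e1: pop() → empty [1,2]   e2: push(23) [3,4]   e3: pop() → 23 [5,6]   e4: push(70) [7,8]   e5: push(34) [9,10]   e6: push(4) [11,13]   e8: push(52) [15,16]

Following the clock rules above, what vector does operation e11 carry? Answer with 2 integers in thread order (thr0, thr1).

(4, 7)

root op e1, invoked 1: fresh clock plus thr1's own tick → (0, 1)
root op e7, invoked 12: fresh clock plus thr0's own tick → (1, 0)
merge at e2 (invoked 3): VC(e1)=(0, 1), own-thread bump on thr1 → (0, 2)
merge at e9 (invoked 17): VC(e7)=(1, 0), own-thread bump on thr0 → (2, 0)
merge at e3 (invoked 5): VC(e2)=(0, 2), own-thread bump on thr1 → (0, 3)
merge at e10 (invoked 19): VC(e9)=(2, 0), own-thread bump on thr0 → (3, 0)
merge at e4 (invoked 7): VC(e3)=(0, 3), own-thread bump on thr1 → (0, 4)
merge at e5 (invoked 9): VC(e4)=(0, 4), own-thread bump on thr1 → (0, 5)
merge at e6 (invoked 11): VC(e5)=(0, 5), own-thread bump on thr1 → (0, 6)
merge at e8 (invoked 15): VC(e6)=(0, 6), own-thread bump on thr1 → (0, 7)
merge at e11 (invoked 21): VC(e8)=(0, 7), VC(e10)=(3, 0), own-thread bump on thr0 → (4, 7)
merge at e12 (invoked 23): VC(e11)=(4, 7), own-thread bump on thr0 → (5, 7)
target: VC(e11) = (4, 7)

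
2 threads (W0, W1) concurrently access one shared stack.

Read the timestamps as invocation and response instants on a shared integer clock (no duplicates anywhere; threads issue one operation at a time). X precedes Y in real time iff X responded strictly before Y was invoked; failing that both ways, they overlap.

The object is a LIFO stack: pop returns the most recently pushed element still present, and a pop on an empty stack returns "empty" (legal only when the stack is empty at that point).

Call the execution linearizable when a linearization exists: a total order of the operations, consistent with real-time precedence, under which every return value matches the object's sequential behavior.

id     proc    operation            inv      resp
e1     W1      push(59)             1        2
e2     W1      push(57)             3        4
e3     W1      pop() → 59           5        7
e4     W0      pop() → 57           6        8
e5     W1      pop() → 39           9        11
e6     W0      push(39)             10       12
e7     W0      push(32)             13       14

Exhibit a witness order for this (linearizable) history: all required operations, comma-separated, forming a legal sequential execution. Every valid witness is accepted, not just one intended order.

e1, e2, e4, e3, e6, e5, e7

after step 1 (e1 push(59)): stack <59>
after step 2 (e2 push(57)): stack <59,57>
after step 3 (e4 pop() → 57): stack <59>
after step 4 (e3 pop() → 59): stack <>
after step 5 (e6 push(39)): stack <39>
after step 6 (e5 pop() → 39): stack <>
after step 7 (e7 push(32)): stack <32>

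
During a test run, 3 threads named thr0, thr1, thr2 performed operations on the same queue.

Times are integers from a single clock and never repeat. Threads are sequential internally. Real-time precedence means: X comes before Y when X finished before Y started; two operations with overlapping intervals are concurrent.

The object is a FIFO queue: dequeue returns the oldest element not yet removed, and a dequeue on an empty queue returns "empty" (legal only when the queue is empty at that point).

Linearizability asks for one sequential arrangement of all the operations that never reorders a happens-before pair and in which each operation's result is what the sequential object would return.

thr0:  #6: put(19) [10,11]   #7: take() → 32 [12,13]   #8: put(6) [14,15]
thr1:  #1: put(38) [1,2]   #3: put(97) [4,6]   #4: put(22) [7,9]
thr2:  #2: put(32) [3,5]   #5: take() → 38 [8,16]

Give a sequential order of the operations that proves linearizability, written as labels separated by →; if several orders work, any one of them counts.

step 1: #1 put(38) — queue <38>
step 2: #2 put(32) — queue <38,32>
step 3: #3 put(97) — queue <38,32,97>
step 4: #4 put(22) — queue <38,32,97,22>
step 5: #5 take() → 38 — queue <32,97,22>
step 6: #6 put(19) — queue <32,97,22,19>
step 7: #7 take() → 32 — queue <97,22,19>
step 8: #8 put(6) — queue <97,22,19,6>

#1 → #2 → #3 → #4 → #5 → #6 → #7 → #8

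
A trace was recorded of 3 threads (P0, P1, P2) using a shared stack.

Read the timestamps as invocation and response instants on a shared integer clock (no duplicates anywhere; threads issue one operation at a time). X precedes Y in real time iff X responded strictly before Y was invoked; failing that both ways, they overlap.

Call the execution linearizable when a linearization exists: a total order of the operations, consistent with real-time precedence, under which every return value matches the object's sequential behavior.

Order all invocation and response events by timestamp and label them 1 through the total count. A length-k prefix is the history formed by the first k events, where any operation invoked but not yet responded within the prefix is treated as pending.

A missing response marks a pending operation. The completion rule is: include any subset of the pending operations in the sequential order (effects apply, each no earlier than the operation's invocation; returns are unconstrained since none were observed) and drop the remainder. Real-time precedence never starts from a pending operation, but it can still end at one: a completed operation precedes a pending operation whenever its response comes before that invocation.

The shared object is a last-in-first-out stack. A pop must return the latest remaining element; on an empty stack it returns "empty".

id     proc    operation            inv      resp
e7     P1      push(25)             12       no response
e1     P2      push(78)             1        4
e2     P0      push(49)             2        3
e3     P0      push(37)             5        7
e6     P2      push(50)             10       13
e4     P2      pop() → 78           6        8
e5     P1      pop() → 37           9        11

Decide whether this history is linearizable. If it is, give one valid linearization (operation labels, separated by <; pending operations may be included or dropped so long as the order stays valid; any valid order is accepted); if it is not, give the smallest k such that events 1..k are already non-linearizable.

1. e2 push(49), leaving stack <49>
2. e1 push(78), leaving stack <49,78>
3. e4 pop() → 78, leaving stack <49>
4. e3 push(37), leaving stack <49,37>
5. e5 pop() → 37, leaving stack <49>
6. e6 push(50), leaving stack <49,50>

linearizable — witness: e2 < e1 < e4 < e3 < e5 < e6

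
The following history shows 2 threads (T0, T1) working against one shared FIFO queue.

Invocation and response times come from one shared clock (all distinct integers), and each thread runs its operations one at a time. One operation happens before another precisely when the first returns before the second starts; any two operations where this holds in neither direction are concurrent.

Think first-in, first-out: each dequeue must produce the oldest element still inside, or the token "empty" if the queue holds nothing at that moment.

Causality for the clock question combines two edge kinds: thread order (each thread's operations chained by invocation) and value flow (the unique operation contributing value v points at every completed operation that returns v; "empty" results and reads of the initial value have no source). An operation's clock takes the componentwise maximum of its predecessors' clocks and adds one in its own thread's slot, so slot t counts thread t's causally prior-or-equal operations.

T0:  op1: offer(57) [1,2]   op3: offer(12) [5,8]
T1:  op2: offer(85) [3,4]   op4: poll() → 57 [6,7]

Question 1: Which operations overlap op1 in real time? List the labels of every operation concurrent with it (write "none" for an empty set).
Answer: none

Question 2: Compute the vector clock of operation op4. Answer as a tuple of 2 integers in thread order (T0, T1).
Answer: (1, 2)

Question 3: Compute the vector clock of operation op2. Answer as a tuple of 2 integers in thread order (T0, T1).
Answer: (0, 1)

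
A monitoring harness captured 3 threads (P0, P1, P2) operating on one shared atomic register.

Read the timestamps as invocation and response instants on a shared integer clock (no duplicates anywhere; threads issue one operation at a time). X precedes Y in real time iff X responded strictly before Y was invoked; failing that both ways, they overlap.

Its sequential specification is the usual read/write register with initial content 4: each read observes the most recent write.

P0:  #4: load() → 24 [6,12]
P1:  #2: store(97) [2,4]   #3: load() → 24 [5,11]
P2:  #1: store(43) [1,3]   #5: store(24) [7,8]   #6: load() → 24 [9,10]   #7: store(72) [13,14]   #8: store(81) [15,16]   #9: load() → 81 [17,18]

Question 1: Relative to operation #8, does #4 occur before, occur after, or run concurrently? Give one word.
Answer: before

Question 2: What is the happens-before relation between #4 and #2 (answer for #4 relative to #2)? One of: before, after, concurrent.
Answer: after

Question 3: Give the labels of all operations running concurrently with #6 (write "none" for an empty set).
Answer: #3, #4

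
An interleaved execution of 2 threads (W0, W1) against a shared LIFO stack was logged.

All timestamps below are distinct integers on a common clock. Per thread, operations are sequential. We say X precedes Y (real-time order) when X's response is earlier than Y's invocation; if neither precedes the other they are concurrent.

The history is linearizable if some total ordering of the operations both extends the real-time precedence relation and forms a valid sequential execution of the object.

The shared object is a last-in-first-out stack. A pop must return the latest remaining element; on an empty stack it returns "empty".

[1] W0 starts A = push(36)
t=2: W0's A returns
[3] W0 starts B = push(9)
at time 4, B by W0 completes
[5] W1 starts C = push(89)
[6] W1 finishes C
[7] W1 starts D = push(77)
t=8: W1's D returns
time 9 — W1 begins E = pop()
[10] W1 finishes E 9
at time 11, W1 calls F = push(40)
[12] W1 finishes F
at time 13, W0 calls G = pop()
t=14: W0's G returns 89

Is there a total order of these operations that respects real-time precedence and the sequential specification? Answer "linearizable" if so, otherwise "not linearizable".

already the first 10 events (up to E's response at time 10) admit no linearization; the first 9 still do
exactly one order of the 5 completed ops respects real time; the LIFO stack replay fails
e.g. A, B, C, D, E: illegal at step 5, since E pop() → 9 cannot apply there

not linearizable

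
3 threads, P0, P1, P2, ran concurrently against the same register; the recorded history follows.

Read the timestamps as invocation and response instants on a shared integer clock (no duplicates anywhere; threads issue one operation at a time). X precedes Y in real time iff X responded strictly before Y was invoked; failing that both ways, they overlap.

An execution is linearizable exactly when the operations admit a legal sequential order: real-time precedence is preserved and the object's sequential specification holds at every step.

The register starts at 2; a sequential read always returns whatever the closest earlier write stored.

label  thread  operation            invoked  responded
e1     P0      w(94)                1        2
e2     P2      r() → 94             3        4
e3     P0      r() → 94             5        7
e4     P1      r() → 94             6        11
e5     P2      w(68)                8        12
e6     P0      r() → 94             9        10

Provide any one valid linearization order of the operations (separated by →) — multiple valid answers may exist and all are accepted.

1. e1 w(94), leaving value 94
2. e2 r() → 94, leaving value 94
3. e3 r() → 94, leaving value 94
4. e4 r() → 94, leaving value 94
5. e6 r() → 94, leaving value 94
6. e5 w(68), leaving value 68

e1 → e2 → e3 → e4 → e6 → e5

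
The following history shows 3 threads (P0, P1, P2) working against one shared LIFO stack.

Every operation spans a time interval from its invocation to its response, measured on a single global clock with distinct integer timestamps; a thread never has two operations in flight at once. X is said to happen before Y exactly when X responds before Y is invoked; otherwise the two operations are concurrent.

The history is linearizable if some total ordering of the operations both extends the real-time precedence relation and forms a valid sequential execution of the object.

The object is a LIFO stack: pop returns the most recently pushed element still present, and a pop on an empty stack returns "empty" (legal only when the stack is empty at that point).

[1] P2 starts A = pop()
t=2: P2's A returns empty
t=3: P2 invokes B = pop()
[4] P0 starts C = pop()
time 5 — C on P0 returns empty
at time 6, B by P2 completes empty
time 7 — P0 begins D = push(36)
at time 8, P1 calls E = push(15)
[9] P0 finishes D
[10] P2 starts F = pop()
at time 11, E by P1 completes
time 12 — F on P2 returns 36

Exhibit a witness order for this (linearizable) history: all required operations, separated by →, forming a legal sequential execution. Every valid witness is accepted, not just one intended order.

A → B → C → D → F → E

after step 1 (A pop() → empty): stack <>
after step 2 (B pop() → empty): stack <>
after step 3 (C pop() → empty): stack <>
after step 4 (D push(36)): stack <36>
after step 5 (F pop() → 36): stack <>
after step 6 (E push(15)): stack <15>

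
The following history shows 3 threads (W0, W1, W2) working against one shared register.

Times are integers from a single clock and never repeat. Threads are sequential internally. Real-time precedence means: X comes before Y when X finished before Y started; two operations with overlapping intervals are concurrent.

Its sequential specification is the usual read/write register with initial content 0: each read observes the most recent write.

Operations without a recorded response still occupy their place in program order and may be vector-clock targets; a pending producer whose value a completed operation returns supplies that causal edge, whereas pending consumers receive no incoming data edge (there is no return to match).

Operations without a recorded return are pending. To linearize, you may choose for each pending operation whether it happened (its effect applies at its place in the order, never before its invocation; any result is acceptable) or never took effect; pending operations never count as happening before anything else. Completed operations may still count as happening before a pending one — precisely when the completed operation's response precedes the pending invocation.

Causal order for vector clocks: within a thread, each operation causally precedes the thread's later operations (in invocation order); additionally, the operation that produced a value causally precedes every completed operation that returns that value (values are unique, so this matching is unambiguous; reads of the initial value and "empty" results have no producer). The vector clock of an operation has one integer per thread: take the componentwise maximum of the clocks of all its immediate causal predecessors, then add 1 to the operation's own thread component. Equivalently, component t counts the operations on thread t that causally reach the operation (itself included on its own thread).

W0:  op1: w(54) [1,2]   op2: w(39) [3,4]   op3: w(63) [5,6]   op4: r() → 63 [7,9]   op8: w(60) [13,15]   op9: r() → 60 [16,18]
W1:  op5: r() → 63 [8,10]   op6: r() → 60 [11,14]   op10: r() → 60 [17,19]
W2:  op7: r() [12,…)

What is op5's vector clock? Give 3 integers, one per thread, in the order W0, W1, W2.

(3, 1, 0)

root op op7, invoked 12: fresh clock plus W2's own tick → (0, 0, 1)
root op op1, invoked 1: fresh clock plus W0's own tick → (1, 0, 0)
from VC(op1)=(1, 0, 0), op2 (invoked 3) maxes components and bumps W0 → (2, 0, 0)
from VC(op2)=(2, 0, 0), op3 (invoked 5) maxes components and bumps W0 → (3, 0, 0)
from VC(op3)=(3, 0, 0), op5 (invoked 8) maxes components and bumps W1 → (3, 1, 0)
from VC(op3)=(3, 0, 0), op4 (invoked 7) maxes components and bumps W0 → (4, 0, 0)
from VC(op4)=(4, 0, 0), op8 (invoked 13) maxes components and bumps W0 → (5, 0, 0)
from VC(op8)=(5, 0, 0), op9 (invoked 16) maxes components and bumps W0 → (6, 0, 0)
from VC(op5)=(3, 1, 0), VC(op8)=(5, 0, 0), op6 (invoked 11) maxes components and bumps W1 → (5, 2, 0)
from VC(op6)=(5, 2, 0), VC(op8)=(5, 0, 0), op10 (invoked 17) maxes components and bumps W1 → (5, 3, 0)
target: VC(op5) = (3, 1, 0)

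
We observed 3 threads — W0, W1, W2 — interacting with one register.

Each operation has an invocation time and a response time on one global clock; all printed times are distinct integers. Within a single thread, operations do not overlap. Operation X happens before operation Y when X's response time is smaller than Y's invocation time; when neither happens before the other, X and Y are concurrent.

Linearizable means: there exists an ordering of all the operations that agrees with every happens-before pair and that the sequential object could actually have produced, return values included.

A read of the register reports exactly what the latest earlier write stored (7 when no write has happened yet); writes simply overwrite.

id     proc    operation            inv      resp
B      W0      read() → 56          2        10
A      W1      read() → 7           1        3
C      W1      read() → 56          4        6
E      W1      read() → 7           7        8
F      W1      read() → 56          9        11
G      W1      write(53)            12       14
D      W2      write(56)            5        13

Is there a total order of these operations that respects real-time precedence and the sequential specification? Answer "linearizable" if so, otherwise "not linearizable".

not linearizable

prefix check: 1..7 passes, 1..8 fails once E's time-8 response joins
the sole real-time-consistent order of 3 completed operations fails the register replay
including or dropping the 2 pending operations (B, D) in any combination fails
sample order A, C, E (pending dropped) stalls at step 2 — C read() → 56 has no legal effect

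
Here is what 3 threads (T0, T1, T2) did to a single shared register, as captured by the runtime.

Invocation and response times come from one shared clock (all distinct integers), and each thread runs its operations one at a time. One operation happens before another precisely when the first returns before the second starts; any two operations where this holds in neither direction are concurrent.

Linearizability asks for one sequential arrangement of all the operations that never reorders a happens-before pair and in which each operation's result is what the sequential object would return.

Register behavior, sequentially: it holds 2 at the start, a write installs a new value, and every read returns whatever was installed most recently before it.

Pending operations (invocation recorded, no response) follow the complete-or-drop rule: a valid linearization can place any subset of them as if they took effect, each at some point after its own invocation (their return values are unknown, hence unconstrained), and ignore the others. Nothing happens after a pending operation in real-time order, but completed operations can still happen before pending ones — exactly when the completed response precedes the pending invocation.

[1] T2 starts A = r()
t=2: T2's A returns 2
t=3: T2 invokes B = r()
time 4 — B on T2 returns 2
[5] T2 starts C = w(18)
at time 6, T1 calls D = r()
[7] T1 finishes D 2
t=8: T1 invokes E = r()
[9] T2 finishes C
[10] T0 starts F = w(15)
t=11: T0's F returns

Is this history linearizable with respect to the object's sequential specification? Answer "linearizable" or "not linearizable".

a witness: A, B, D, C, E, F
1. A r() → 2, leaving value 2
2. B r() → 2, leaving value 2
3. D r() → 2, leaving value 2
4. C w(18), leaving value 18
5. E r() (pending, included), leaving value 18
6. F w(15), leaving value 15

linearizable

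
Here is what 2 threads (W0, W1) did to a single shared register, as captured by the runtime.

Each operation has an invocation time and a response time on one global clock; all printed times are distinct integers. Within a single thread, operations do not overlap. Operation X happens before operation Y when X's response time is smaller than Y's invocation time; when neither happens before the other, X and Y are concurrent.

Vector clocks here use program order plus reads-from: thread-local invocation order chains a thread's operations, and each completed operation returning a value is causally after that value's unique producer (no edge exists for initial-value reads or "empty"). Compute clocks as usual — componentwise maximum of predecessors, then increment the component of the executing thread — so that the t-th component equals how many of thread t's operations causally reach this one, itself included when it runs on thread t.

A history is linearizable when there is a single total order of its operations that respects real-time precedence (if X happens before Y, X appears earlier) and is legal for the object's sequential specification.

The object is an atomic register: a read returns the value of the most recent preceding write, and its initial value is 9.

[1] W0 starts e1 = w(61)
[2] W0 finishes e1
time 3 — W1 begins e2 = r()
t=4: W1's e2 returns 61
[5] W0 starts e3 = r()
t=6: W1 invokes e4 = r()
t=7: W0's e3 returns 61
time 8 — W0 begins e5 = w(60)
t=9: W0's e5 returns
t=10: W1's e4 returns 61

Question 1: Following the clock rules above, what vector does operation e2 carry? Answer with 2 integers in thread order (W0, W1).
(1, 1)

e1, invoked 1, has no incoming edges; only W0's bump applies → (1, 0)
e2 (invocation 3): componentwise max over VC(e1)=(1, 0), +1 at W1, giving (1, 1)
e3 (invocation 5): componentwise max over VC(e1)=(1, 0), +1 at W0, giving (2, 0)
e4 (invocation 6): componentwise max over VC(e1)=(1, 0), VC(e2)=(1, 1), +1 at W1, giving (1, 2)
e5 (invocation 8): componentwise max over VC(e3)=(2, 0), +1 at W0, giving (3, 0)
target: VC(e2) = (1, 1)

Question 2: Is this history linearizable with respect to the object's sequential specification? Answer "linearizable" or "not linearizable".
linearizable

witness order: e1, e2, e3, e4, e5
after step 1 (e1 w(61)): value 61
after step 2 (e2 r() → 61): value 61
after step 3 (e3 r() → 61): value 61
after step 4 (e4 r() → 61): value 61
after step 5 (e5 w(60)): value 60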